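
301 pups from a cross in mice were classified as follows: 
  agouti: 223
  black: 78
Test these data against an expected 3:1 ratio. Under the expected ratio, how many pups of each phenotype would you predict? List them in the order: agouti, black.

Expected counts for N = 301 under a 3:1 ratio (total parts = 4):
  agouti: 301 × 3/4 = 225.75
  black: 301 × 1/4 = 75.25

225.75, 75.25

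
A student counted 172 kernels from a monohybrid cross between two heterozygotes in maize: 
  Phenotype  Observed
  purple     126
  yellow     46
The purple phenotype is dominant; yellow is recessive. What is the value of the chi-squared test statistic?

0.279

For a monohybrid cross between heterozygotes with complete dominance, the expected phenotypic ratio is 3:1.
Total ratio parts = 4. Expected numbers out of 172:
  purple: 172 × 3/4 = 129
  yellow: 172 × 1/4 = 43
χ² = Σ (O − E)² / E
  purple: (126 − 129)² / 129 = 0.0698
  yellow: (46 − 43)² / 43 = 0.2093
χ² = 0.0698 + 0.2093 = 0.2791 ≈ 0.279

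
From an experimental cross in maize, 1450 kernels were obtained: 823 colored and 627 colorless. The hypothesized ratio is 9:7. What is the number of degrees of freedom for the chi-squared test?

1

A goodness-of-fit test with 2 phenotype classes has df = 2 − 1 = 1.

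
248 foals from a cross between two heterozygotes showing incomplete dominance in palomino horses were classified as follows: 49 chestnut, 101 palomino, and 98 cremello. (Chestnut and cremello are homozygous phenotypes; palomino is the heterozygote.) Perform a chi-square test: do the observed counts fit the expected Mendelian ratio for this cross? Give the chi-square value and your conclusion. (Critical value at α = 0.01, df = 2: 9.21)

With incomplete dominance, a heterozygote × heterozygote cross gives a 1:2:1 phenotypic ratio.
Under the 1:2:1 hypothesis (Σ ratio = 4, N = 248):
  chestnut: 248 × 1/4 = 62
  palomino: 248 × 2/4 = 124
  cremello: 248 × 1/4 = 62
χ² = Σ (O − E)² / E
  chestnut: (49 − 62)² / 62 = 2.7258
  palomino: (101 − 124)² / 124 = 4.2661
  cremello: (98 − 62)² / 62 = 20.9032
χ² = 2.7258 + 4.2661 + 20.9032 = 27.8951 ≈ 27.895
Degrees of freedom = 3 − 1 = 2; critical value at α = 0.01 is 9.21.
Since 27.895 > 9.21, we reject the null hypothesis — the data do not fit the 1:2:1 ratio.

27.895; not consistent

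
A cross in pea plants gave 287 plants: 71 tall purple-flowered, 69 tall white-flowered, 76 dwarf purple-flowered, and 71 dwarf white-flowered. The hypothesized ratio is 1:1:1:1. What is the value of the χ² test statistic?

0.373

Expected counts for N = 287 under a 1:1:1:1 ratio (total parts = 4):
  tall purple-flowered: 287 × 1/4 = 71.75
  tall white-flowered: 287 × 1/4 = 71.75
  dwarf purple-flowered: 287 × 1/4 = 71.75
  dwarf white-flowered: 287 × 1/4 = 71.75
χ² = Σ (O − E)² / E
  tall purple-flowered: (71 − 71.75)² / 71.75 = 0.0078
  tall white-flowered: (69 − 71.75)² / 71.75 = 0.1054
  dwarf purple-flowered: (76 − 71.75)² / 71.75 = 0.2517
  dwarf white-flowered: (71 − 71.75)² / 71.75 = 0.0078
χ² = 0.0078 + 0.1054 + 0.2517 + 0.0078 = 0.3727 ≈ 0.373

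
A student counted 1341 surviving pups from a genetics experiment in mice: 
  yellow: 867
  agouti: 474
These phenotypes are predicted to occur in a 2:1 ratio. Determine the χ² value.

2.446

The 2:1 ratio has 3 parts, so with N = 1341 the expected counts are:
  yellow: 1341 × 2/3 = 894
  agouti: 1341 × 1/3 = 447
χ² = Σ (O − E)² / E
  yellow: (867 − 894)² / 894 = 0.8154
  agouti: (474 − 447)² / 447 = 1.6309
χ² = 0.8154 + 1.6309 = 2.4463 ≈ 2.446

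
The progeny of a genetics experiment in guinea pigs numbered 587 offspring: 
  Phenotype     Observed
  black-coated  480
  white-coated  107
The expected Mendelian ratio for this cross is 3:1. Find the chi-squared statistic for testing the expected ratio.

Total ratio parts = 4. Expected numbers out of 587:
  black-coated: 587 × 3/4 = 440.25
  white-coated: 587 × 1/4 = 146.75
χ² = Σ (O − E)² / E
  black-coated: (480 − 440.25)² / 440.25 = 3.5890
  white-coated: (107 − 146.75)² / 146.75 = 10.7670
χ² = 3.5890 + 10.7670 = 14.356

14.356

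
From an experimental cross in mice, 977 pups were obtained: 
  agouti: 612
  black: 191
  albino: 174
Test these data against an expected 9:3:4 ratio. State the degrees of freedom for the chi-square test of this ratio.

A goodness-of-fit test with 3 phenotype classes has df = 3 − 1 = 2.

2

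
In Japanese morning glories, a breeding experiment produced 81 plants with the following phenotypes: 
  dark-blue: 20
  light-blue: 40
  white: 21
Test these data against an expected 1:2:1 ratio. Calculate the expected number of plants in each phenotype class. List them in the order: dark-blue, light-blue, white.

Under the 1:2:1 hypothesis (Σ ratio = 4, N = 81):
  dark-blue: 81 × 1/4 = 20.25
  light-blue: 81 × 2/4 = 40.5
  white: 81 × 1/4 = 20.25

20.25, 40.5, 20.25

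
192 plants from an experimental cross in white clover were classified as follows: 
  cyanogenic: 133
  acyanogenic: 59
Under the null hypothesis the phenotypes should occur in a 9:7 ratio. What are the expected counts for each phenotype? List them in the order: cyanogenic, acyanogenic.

108, 84

Total ratio parts = 16. Expected numbers out of 192:
  cyanogenic: 192 × 9/16 = 108
  acyanogenic: 192 × 7/16 = 84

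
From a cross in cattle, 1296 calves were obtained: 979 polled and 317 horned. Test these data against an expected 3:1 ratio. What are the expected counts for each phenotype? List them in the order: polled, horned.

The 3:1 ratio has 4 parts, so with N = 1296 the expected counts are:
  polled: 1296 × 3/4 = 972
  horned: 1296 × 1/4 = 324

972, 324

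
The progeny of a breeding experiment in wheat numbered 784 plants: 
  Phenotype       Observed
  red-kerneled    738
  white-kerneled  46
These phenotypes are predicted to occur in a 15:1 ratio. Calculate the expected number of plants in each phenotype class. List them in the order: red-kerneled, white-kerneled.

735, 49

Expected counts for N = 784 under a 15:1 ratio (total parts = 16):
  red-kerneled: 784 × 15/16 = 735
  white-kerneled: 784 × 1/16 = 49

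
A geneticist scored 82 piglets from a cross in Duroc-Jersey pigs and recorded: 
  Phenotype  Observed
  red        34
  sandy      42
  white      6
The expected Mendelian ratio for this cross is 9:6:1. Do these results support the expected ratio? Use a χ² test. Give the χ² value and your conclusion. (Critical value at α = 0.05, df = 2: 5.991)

7.453; not consistent

Expected counts for N = 82 under a 9:6:1 ratio (total parts = 16):
  red: 82 × 9/16 = 46.125
  sandy: 82 × 6/16 = 30.75
  white: 82 × 1/16 = 5.125
χ² = Σ (O − E)² / E
  red: (34 − 46.125)² / 46.125 = 3.1873
  sandy: (42 − 30.75)² / 30.75 = 4.1159
  white: (6 − 5.125)² / 5.125 = 0.1494
χ² = 3.1873 + 4.1159 + 0.1494 = 7.4526 ≈ 7.453
Degrees of freedom = 3 − 1 = 2; critical value at α = 0.05 is 5.991.
Since 7.453 > 5.991, we reject the null hypothesis — the data do not fit the 9:6:1 ratio.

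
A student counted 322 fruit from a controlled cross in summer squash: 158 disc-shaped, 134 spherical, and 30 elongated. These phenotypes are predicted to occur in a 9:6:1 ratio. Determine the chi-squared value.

9.252

Total ratio parts = 16. Expected numbers out of 322:
  disc-shaped: 322 × 9/16 = 181.125
  spherical: 322 × 6/16 = 120.75
  elongated: 322 × 1/16 = 20.125
χ² = Σ (O − E)² / E
  disc-shaped: (158 − 181.125)² / 181.125 = 2.9525
  spherical: (134 − 120.75)² / 120.75 = 1.4539
  elongated: (30 − 20.125)² / 20.125 = 4.8455
χ² = 2.9525 + 1.4539 + 4.8455 = 9.2519 ≈ 9.252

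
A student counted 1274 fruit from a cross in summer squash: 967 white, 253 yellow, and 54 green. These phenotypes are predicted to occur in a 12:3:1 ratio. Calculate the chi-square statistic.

Total ratio parts = 16. Expected numbers out of 1274:
  white: 1274 × 12/16 = 955.5
  yellow: 1274 × 3/16 = 238.875
  green: 1274 × 1/16 = 79.625
χ² = Σ (O − E)² / E
  white: (967 − 955.5)² / 955.5 = 0.1384
  yellow: (253 − 238.875)² / 238.875 = 0.8352
  green: (54 − 79.625)² / 79.625 = 8.2467
χ² = 0.1384 + 0.8352 + 8.2467 = 9.2203 ≈ 9.220

9.220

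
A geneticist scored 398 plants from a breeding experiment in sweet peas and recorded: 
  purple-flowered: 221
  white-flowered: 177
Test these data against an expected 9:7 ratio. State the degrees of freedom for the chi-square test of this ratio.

1

A goodness-of-fit test with 2 phenotype classes has df = 2 − 1 = 1.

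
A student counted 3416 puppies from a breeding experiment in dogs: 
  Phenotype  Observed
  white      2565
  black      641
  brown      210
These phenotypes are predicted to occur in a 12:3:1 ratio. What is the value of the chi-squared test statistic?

0.061

Total ratio parts = 16. Expected numbers out of 3416:
  white: 3416 × 12/16 = 2562
  black: 3416 × 3/16 = 640.5
  brown: 3416 × 1/16 = 213.5
χ² = Σ (O − E)² / E
  white: (2565 − 2562)² / 2562 = 0.0035
  black: (641 − 640.5)² / 640.5 = 0.0004
  brown: (210 − 213.5)² / 213.5 = 0.0574
χ² = 0.0035 + 0.0004 + 0.0574 = 0.0613 ≈ 0.061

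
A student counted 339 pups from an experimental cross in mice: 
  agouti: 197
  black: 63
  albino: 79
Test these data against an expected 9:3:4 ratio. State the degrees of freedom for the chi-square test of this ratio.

2

A goodness-of-fit test with 3 phenotype classes has df = 3 − 1 = 2.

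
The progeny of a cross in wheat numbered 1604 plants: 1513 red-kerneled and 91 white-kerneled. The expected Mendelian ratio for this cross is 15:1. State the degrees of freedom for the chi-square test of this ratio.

A goodness-of-fit test with 2 phenotype classes has df = 2 − 1 = 1.

1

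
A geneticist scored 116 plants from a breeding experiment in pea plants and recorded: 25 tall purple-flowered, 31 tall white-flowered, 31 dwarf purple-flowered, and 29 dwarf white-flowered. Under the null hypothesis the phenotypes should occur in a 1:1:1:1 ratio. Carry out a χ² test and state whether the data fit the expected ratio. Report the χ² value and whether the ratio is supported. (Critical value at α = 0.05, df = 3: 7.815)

0.828; consistent

Expected counts for N = 116 under a 1:1:1:1 ratio (total parts = 4):
  tall purple-flowered: 116 × 1/4 = 29
  tall white-flowered: 116 × 1/4 = 29
  dwarf purple-flowered: 116 × 1/4 = 29
  dwarf white-flowered: 116 × 1/4 = 29
χ² = Σ (O − E)² / E
  tall purple-flowered: (25 − 29)² / 29 = 0.5517
  tall white-flowered: (31 − 29)² / 29 = 0.1379
  dwarf purple-flowered: (31 − 29)² / 29 = 0.1379
  dwarf white-flowered: (29 − 29)² / 29 = 0.0000
χ² = 0.5517 + 0.1379 + 0.1379 + 0.0000 = 0.8275 ≈ 0.828
Degrees of freedom = 4 − 1 = 3; critical value at α = 0.05 is 7.815.
Since 0.828 < 7.815, we fail to reject the null hypothesis — the data are consistent with the 1:1:1:1 ratio.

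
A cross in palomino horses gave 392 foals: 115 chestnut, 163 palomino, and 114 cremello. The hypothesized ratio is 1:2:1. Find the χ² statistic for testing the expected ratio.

Total ratio parts = 4. Expected numbers out of 392:
  chestnut: 392 × 1/4 = 98
  palomino: 392 × 2/4 = 196
  cremello: 392 × 1/4 = 98
χ² = Σ (O − E)² / E
  chestnut: (115 − 98)² / 98 = 2.9490
  palomino: (163 − 196)² / 196 = 5.5561
  cremello: (114 − 98)² / 98 = 2.6122
χ² = 2.9490 + 5.5561 + 2.6122 = 11.1173 ≈ 11.117

11.117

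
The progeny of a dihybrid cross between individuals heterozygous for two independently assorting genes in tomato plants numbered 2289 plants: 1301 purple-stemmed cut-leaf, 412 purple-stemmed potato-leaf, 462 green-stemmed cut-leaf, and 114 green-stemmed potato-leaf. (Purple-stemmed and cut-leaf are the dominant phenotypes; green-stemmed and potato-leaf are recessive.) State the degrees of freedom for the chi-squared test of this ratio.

3

A dihybrid F₂ with independent assortment and complete dominance at both loci gives a 9:3:3:1 phenotypic ratio.
A goodness-of-fit test with 4 phenotype classes has df = 4 − 1 = 3.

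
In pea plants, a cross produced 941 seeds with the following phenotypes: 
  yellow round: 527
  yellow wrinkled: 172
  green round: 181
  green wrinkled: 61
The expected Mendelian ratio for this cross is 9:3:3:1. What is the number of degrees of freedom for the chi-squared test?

A goodness-of-fit test with 4 phenotype classes has df = 4 − 1 = 3.

3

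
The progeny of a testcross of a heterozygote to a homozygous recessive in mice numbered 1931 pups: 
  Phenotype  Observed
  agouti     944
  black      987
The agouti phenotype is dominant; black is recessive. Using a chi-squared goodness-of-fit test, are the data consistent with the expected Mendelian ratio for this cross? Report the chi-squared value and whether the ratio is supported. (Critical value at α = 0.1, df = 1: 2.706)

A testcross of a heterozygote (Aa × aa) gives a 1:1 phenotypic ratio.
Total ratio parts = 2. Expected numbers out of 1931:
  agouti: 1931 × 1/2 = 965.5
  black: 1931 × 1/2 = 965.5
χ² = Σ (O − E)² / E
  agouti: (944 − 965.5)² / 965.5 = 0.4788
  black: (987 − 965.5)² / 965.5 = 0.4788
χ² = 0.4788 + 0.4788 = 0.9576 ≈ 0.958
Degrees of freedom = 2 − 1 = 1; critical value at α = 0.1 is 2.706.
Since 0.958 < 2.706, we fail to reject the null hypothesis — the data are consistent with the 1:1 ratio.

0.958; consistent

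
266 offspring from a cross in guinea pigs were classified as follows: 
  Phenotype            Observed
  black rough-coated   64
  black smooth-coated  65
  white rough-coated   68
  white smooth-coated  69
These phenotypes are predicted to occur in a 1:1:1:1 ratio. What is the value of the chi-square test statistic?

0.256

The 1:1:1:1 ratio has 4 parts, so with N = 266 the expected counts are:
  black rough-coated: 266 × 1/4 = 66.5
  black smooth-coated: 266 × 1/4 = 66.5
  white rough-coated: 266 × 1/4 = 66.5
  white smooth-coated: 266 × 1/4 = 66.5
χ² = Σ (O − E)² / E
  black rough-coated: (64 − 66.5)² / 66.5 = 0.0940
  black smooth-coated: (65 − 66.5)² / 66.5 = 0.0338
  white rough-coated: (68 − 66.5)² / 66.5 = 0.0338
  white smooth-coated: (69 − 66.5)² / 66.5 = 0.0940
χ² = 0.0940 + 0.0338 + 0.0338 + 0.0940 = 0.2556 ≈ 0.256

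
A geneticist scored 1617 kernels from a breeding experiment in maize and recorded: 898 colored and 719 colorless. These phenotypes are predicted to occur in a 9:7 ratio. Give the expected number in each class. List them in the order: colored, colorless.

909.5625, 707.4375

Expected counts for N = 1617 under a 9:7 ratio (total parts = 16):
  colored: 1617 × 9/16 = 909.5625
  colorless: 1617 × 7/16 = 707.4375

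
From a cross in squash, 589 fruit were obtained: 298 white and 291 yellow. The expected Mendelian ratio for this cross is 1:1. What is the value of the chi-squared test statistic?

0.083

Under the 1:1 hypothesis (Σ ratio = 2, N = 589):
  white: 589 × 1/2 = 294.5
  yellow: 589 × 1/2 = 294.5
χ² = Σ (O − E)² / E
  white: (298 − 294.5)² / 294.5 = 0.0416
  yellow: (291 − 294.5)² / 294.5 = 0.0416
χ² = 0.0416 + 0.0416 = 0.0832 ≈ 0.083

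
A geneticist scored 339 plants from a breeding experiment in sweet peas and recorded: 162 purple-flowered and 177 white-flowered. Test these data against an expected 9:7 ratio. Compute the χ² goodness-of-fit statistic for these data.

9.865

Under the 9:7 hypothesis (Σ ratio = 16, N = 339):
  purple-flowered: 339 × 9/16 = 190.6875
  white-flowered: 339 × 7/16 = 148.3125
χ² = Σ (O − E)² / E
  purple-flowered: (162 − 190.6875)² / 190.6875 = 4.3158
  white-flowered: (177 − 148.3125)² / 148.3125 = 5.5489
χ² = 4.3158 + 5.5489 = 9.8647 ≈ 9.865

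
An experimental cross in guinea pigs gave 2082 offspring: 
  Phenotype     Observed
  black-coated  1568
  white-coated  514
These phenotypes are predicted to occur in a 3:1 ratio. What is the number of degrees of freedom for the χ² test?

A goodness-of-fit test with 2 phenotype classes has df = 2 − 1 = 1.

1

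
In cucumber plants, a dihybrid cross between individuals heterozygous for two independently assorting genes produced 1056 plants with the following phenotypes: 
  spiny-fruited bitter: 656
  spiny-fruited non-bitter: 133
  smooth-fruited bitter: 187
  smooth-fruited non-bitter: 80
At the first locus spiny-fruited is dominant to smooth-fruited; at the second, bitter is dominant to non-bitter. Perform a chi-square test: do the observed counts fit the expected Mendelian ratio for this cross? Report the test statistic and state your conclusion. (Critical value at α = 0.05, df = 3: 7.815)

31.391; not consistent

A dihybrid F₂ with independent assortment and complete dominance at both loci gives a 9:3:3:1 phenotypic ratio.
Total ratio parts = 16. Expected numbers out of 1056:
  spiny-fruited bitter: 1056 × 9/16 = 594
  spiny-fruited non-bitter: 1056 × 3/16 = 198
  smooth-fruited bitter: 1056 × 3/16 = 198
  smooth-fruited non-bitter: 1056 × 1/16 = 66
χ² = Σ (O − E)² / E
  spiny-fruited bitter: (656 − 594)² / 594 = 6.4714
  spiny-fruited non-bitter: (133 − 198)² / 198 = 21.3384
  smooth-fruited bitter: (187 − 198)² / 198 = 0.6111
  smooth-fruited non-bitter: (80 − 66)² / 66 = 2.9697
χ² = 6.4714 + 21.3384 + 0.6111 + 2.9697 = 31.3906 ≈ 31.391
Degrees of freedom = 4 − 1 = 3; critical value at α = 0.05 is 7.815.
Since 31.391 > 7.815, we reject the null hypothesis — the data do not fit the 9:3:3:1 ratio.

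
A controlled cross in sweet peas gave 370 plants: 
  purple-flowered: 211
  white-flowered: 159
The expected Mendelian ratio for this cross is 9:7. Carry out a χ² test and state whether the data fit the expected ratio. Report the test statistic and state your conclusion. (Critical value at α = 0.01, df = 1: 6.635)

0.091; consistent

The 9:7 ratio has 16 parts, so with N = 370 the expected counts are:
  purple-flowered: 370 × 9/16 = 208.125
  white-flowered: 370 × 7/16 = 161.875
χ² = Σ (O − E)² / E
  purple-flowered: (211 − 208.125)² / 208.125 = 0.0397
  white-flowered: (159 − 161.875)² / 161.875 = 0.0511
χ² = 0.0397 + 0.0511 = 0.0908 ≈ 0.091
Degrees of freedom = 2 − 1 = 1; critical value at α = 0.01 is 6.635.
Since 0.091 < 6.635, we fail to reject the null hypothesis — the data are consistent with the 9:7 ratio.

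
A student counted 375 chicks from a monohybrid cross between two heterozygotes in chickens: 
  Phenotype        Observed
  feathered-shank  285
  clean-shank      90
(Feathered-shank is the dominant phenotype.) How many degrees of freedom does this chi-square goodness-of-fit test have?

For a monohybrid cross between heterozygotes with complete dominance, the expected phenotypic ratio is 3:1.
A goodness-of-fit test with 2 phenotype classes has df = 2 − 1 = 1.

1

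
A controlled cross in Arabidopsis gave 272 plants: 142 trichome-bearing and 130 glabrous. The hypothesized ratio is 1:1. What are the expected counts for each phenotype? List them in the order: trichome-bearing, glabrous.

Under the 1:1 hypothesis (Σ ratio = 2, N = 272):
  trichome-bearing: 272 × 1/2 = 136
  glabrous: 272 × 1/2 = 136

136, 136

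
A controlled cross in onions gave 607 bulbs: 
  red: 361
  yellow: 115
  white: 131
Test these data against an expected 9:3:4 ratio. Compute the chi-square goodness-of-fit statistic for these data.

3.971

Expected counts for N = 607 under a 9:3:4 ratio (total parts = 16):
  red: 607 × 9/16 = 341.4375
  yellow: 607 × 3/16 = 113.8125
  white: 607 × 4/16 = 151.75
χ² = Σ (O − E)² / E
  red: (361 − 341.4375)² / 341.4375 = 1.1208
  yellow: (115 − 113.8125)² / 113.8125 = 0.0124
  white: (131 − 151.75)² / 151.75 = 2.8373
χ² = 1.1208 + 0.0124 + 2.8373 = 3.9705 ≈ 3.971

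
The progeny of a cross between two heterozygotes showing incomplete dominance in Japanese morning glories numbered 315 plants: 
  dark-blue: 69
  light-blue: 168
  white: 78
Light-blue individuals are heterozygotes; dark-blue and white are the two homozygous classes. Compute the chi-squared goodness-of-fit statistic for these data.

With incomplete dominance, a heterozygote × heterozygote cross gives a 1:2:1 phenotypic ratio.
Expected counts for N = 315 under a 1:2:1 ratio (total parts = 4):
  dark-blue: 315 × 1/4 = 78.75
  light-blue: 315 × 2/4 = 157.5
  white: 315 × 1/4 = 78.75
χ² = Σ (O − E)² / E
  dark-blue: (69 − 78.75)² / 78.75 = 1.2071
  light-blue: (168 − 157.5)² / 157.5 = 0.7000
  white: (78 − 78.75)² / 78.75 = 0.0071
χ² = 1.2071 + 0.7000 + 0.0071 = 1.9142 ≈ 1.914

1.914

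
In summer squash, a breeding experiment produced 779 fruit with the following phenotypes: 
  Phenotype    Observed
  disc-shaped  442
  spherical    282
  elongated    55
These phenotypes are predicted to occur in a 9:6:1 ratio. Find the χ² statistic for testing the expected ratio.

Expected counts for N = 779 under a 9:6:1 ratio (total parts = 16):
  disc-shaped: 779 × 9/16 = 438.1875
  spherical: 779 × 6/16 = 292.125
  elongated: 779 × 1/16 = 48.6875
χ² = Σ (O − E)² / E
  disc-shaped: (442 − 438.1875)² / 438.1875 = 0.0332
  spherical: (282 − 292.125)² / 292.125 = 0.3509
  elongated: (55 − 48.6875)² / 48.6875 = 0.8184
χ² = 0.0332 + 0.3509 + 0.8184 = 1.2025 ≈ 1.203

1.203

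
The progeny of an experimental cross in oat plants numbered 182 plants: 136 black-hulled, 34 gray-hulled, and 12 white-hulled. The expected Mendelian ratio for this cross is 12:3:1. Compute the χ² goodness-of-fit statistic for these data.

0.037

Total ratio parts = 16. Expected numbers out of 182:
  black-hulled: 182 × 12/16 = 136.5
  gray-hulled: 182 × 3/16 = 34.125
  white-hulled: 182 × 1/16 = 11.375
χ² = Σ (O − E)² / E
  black-hulled: (136 − 136.5)² / 136.5 = 0.0018
  gray-hulled: (34 − 34.125)² / 34.125 = 0.0005
  white-hulled: (12 − 11.375)² / 11.375 = 0.0343
χ² = 0.0018 + 0.0005 + 0.0343 = 0.0366 ≈ 0.037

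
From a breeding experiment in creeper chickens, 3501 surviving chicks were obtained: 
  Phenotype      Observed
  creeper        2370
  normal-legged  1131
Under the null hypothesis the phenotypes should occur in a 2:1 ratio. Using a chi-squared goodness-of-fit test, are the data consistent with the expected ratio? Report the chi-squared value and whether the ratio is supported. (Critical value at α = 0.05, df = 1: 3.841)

Expected counts for N = 3501 under a 2:1 ratio (total parts = 3):
  creeper: 3501 × 2/3 = 2334
  normal-legged: 3501 × 1/3 = 1167
χ² = Σ (O − E)² / E
  creeper: (2370 − 2334)² / 2334 = 0.5553
  normal-legged: (1131 − 1167)² / 1167 = 1.1105
χ² = 0.5553 + 1.1105 = 1.6658 ≈ 1.666
Degrees of freedom = 2 − 1 = 1; critical value at α = 0.05 is 3.841.
Since 1.666 < 3.841, we fail to reject the null hypothesis — the data are consistent with the 2:1 ratio.

1.666; consistent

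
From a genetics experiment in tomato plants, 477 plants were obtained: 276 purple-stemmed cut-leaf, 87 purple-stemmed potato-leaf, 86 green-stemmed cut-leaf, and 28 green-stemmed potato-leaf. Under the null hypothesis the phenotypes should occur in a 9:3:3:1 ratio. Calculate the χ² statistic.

0.529

Total ratio parts = 16. Expected numbers out of 477:
  purple-stemmed cut-leaf: 477 × 9/16 = 268.3125
  purple-stemmed potato-leaf: 477 × 3/16 = 89.4375
  green-stemmed cut-leaf: 477 × 3/16 = 89.4375
  green-stemmed potato-leaf: 477 × 1/16 = 29.8125
χ² = Σ (O − E)² / E
  purple-stemmed cut-leaf: (276 − 268.3125)² / 268.3125 = 0.2203
  purple-stemmed potato-leaf: (87 − 89.4375)² / 89.4375 = 0.0664
  green-stemmed cut-leaf: (86 − 89.4375)² / 89.4375 = 0.1321
  green-stemmed potato-leaf: (28 − 29.8125)² / 29.8125 = 0.1102
χ² = 0.2203 + 0.0664 + 0.1321 + 0.1102 = 0.529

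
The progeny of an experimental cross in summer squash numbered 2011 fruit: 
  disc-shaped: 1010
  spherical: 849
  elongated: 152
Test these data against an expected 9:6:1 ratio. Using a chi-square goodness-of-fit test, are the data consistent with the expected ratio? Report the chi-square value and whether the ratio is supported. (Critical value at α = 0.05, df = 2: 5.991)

Under the 9:6:1 hypothesis (Σ ratio = 16, N = 2011):
  disc-shaped: 2011 × 9/16 = 1131.1875
  spherical: 2011 × 6/16 = 754.125
  elongated: 2011 × 1/16 = 125.6875
χ² = Σ (O − E)² / E
  disc-shaped: (1010 − 1131.1875)² / 1131.1875 = 12.9832
  spherical: (849 − 754.125)² / 754.125 = 11.9360
  elongated: (152 − 125.6875)² / 125.6875 = 5.5085
χ² = 12.9832 + 11.9360 + 5.5085 = 30.4277 ≈ 30.428
Degrees of freedom = 3 − 1 = 2; critical value at α = 0.05 is 5.991.
Since 30.428 > 5.991, we reject the null hypothesis — the data do not fit the 9:6:1 ratio.

30.428; not consistent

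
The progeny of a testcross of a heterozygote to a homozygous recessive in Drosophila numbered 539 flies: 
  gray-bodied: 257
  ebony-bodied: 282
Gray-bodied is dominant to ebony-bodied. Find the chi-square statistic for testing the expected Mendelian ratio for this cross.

1.160

A testcross of a heterozygote (Aa × aa) gives a 1:1 phenotypic ratio.
Expected counts for N = 539 under a 1:1 ratio (total parts = 2):
  gray-bodied: 539 × 1/2 = 269.5
  ebony-bodied: 539 × 1/2 = 269.5
χ² = Σ (O − E)² / E
  gray-bodied: (257 − 269.5)² / 269.5 = 0.5798
  ebony-bodied: (282 − 269.5)² / 269.5 = 0.5798
χ² = 0.5798 + 0.5798 = 1.1596 ≈ 1.160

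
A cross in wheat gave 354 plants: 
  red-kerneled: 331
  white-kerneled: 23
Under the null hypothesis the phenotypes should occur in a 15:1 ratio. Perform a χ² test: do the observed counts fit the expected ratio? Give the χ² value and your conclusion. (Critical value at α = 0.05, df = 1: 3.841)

Under the 15:1 hypothesis (Σ ratio = 16, N = 354):
  red-kerneled: 354 × 15/16 = 331.875
  white-kerneled: 354 × 1/16 = 22.125
χ² = Σ (O − E)² / E
  red-kerneled: (331 − 331.875)² / 331.875 = 0.0023
  white-kerneled: (23 − 22.125)² / 22.125 = 0.0346
χ² = 0.0023 + 0.0346 = 0.0369 ≈ 0.037
Degrees of freedom = 2 − 1 = 1; critical value at α = 0.05 is 3.841.
Since 0.037 < 3.841, we fail to reject the null hypothesis — the data are consistent with the 15:1 ratio.

0.037; consistent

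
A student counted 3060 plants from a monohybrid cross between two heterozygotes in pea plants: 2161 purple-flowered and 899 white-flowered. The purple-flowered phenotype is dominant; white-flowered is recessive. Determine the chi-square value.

31.296

For a monohybrid cross between heterozygotes with complete dominance, the expected phenotypic ratio is 3:1.
Under the 3:1 hypothesis (Σ ratio = 4, N = 3060):
  purple-flowered: 3060 × 3/4 = 2295
  white-flowered: 3060 × 1/4 = 765
χ² = Σ (O − E)² / E
  purple-flowered: (2161 − 2295)² / 2295 = 7.8240
  white-flowered: (899 − 765)² / 765 = 23.4719
χ² = 7.8240 + 23.4719 = 31.2959 ≈ 31.296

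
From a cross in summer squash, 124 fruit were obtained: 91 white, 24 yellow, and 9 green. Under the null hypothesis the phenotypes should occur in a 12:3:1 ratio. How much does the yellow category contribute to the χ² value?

0.024

Expected counts for N = 124 under a 12:3:1 ratio (total parts = 16):
  white: 124 × 12/16 = 93
  yellow: 124 × 3/16 = 23.25
  green: 124 × 1/16 = 7.75
Contribution of yellow: (24 − 23.25)² / 23.25 = 0.0242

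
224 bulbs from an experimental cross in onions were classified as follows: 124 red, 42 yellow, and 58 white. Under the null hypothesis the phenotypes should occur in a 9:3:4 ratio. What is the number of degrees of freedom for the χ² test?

2

A goodness-of-fit test with 3 phenotype classes has df = 3 − 1 = 2.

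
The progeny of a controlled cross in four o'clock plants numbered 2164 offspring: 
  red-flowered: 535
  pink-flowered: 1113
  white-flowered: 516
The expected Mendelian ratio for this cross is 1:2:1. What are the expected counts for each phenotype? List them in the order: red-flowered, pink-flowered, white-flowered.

541, 1082, 541

Total ratio parts = 4. Expected numbers out of 2164:
  red-flowered: 2164 × 1/4 = 541
  pink-flowered: 2164 × 2/4 = 1082
  white-flowered: 2164 × 1/4 = 541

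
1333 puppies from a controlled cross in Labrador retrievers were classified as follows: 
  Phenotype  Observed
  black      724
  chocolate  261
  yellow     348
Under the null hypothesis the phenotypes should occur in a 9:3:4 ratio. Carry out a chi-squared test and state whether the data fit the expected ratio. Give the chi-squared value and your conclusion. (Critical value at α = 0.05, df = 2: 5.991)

2.031; consistent

The 9:3:4 ratio has 16 parts, so with N = 1333 the expected counts are:
  black: 1333 × 9/16 = 749.8125
  chocolate: 1333 × 3/16 = 249.9375
  yellow: 1333 × 4/16 = 333.25
χ² = Σ (O − E)² / E
  black: (724 − 749.8125)² / 749.8125 = 0.8886
  chocolate: (261 − 249.9375)² / 249.9375 = 0.4896
  yellow: (348 − 333.25)² / 333.25 = 0.6529
χ² = 0.8886 + 0.4896 + 0.6529 = 2.0311 ≈ 2.031
Degrees of freedom = 3 − 1 = 2; critical value at α = 0.05 is 5.991.
Since 2.031 < 5.991, we fail to reject the null hypothesis — the data are consistent with the 9:3:4 ratio.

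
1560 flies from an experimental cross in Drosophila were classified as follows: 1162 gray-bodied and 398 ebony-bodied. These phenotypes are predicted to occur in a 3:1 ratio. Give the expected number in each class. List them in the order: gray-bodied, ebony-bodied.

Expected counts for N = 1560 under a 3:1 ratio (total parts = 4):
  gray-bodied: 1560 × 3/4 = 1170
  ebony-bodied: 1560 × 1/4 = 390

1170, 390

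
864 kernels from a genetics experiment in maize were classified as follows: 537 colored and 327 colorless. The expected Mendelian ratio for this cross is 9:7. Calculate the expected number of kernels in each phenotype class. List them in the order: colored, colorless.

486, 378

Total ratio parts = 16. Expected numbers out of 864:
  colored: 864 × 9/16 = 486
  colorless: 864 × 7/16 = 378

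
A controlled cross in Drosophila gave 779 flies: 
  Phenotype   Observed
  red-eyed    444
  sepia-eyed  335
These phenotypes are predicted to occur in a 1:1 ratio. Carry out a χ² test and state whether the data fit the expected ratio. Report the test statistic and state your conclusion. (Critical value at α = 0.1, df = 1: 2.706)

15.252; not consistent

Expected counts for N = 779 under a 1:1 ratio (total parts = 2):
  red-eyed: 779 × 1/2 = 389.5
  sepia-eyed: 779 × 1/2 = 389.5
χ² = Σ (O − E)² / E
  red-eyed: (444 − 389.5)² / 389.5 = 7.6258
  sepia-eyed: (335 − 389.5)² / 389.5 = 7.6258
χ² = 7.6258 + 7.6258 = 15.2516 ≈ 15.252
Degrees of freedom = 2 − 1 = 1; critical value at α = 0.1 is 2.706.
Since 15.252 > 2.706, we reject the null hypothesis — the data do not fit the 1:1 ratio.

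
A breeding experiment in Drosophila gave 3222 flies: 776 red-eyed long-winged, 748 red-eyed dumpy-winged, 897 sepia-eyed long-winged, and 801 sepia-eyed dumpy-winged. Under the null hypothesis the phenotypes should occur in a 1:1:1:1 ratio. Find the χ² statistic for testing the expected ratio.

15.604

The 1:1:1:1 ratio has 4 parts, so with N = 3222 the expected counts are:
  red-eyed long-winged: 3222 × 1/4 = 805.5
  red-eyed dumpy-winged: 3222 × 1/4 = 805.5
  sepia-eyed long-winged: 3222 × 1/4 = 805.5
  sepia-eyed dumpy-winged: 3222 × 1/4 = 805.5
χ² = Σ (O − E)² / E
  red-eyed long-winged: (776 − 805.5)² / 805.5 = 1.0804
  red-eyed dumpy-winged: (748 − 805.5)² / 805.5 = 4.1046
  sepia-eyed long-winged: (897 − 805.5)² / 805.5 = 10.3939
  sepia-eyed dumpy-winged: (801 − 805.5)² / 805.5 = 0.0251
χ² = 1.0804 + 4.1046 + 10.3939 + 0.0251 = 15.604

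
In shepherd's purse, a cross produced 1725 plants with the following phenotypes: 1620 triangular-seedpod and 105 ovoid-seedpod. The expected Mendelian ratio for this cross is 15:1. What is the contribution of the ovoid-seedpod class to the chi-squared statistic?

The 15:1 ratio has 16 parts, so with N = 1725 the expected counts are:
  triangular-seedpod: 1725 × 15/16 = 1617.1875
  ovoid-seedpod: 1725 × 1/16 = 107.8125
Contribution of ovoid-seedpod: (105 − 107.8125)² / 107.8125 = 0.0734

0.073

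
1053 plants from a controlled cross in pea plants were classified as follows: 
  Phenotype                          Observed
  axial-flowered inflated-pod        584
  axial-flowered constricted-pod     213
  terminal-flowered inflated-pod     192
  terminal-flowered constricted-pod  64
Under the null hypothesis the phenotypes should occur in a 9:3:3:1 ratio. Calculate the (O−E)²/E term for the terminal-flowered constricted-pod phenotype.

0.050

Expected counts for N = 1053 under a 9:3:3:1 ratio (total parts = 16):
  axial-flowered inflated-pod: 1053 × 9/16 = 592.3125
  axial-flowered constricted-pod: 1053 × 3/16 = 197.4375
  terminal-flowered inflated-pod: 1053 × 3/16 = 197.4375
  terminal-flowered constricted-pod: 1053 × 1/16 = 65.8125
Contribution of terminal-flowered constricted-pod: (64 − 65.8125)² / 65.8125 = 0.0499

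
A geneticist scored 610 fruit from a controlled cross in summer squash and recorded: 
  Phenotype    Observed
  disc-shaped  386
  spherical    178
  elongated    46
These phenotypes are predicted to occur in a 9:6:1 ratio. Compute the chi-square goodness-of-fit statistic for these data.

Expected counts for N = 610 under a 9:6:1 ratio (total parts = 16):
  disc-shaped: 610 × 9/16 = 343.125
  spherical: 610 × 6/16 = 228.75
  elongated: 610 × 1/16 = 38.125
χ² = Σ (O − E)² / E
  disc-shaped: (386 − 343.125)² / 343.125 = 5.3574
  spherical: (178 − 228.75)² / 228.75 = 11.2593
  elongated: (46 − 38.125)² / 38.125 = 1.6266
χ² = 5.3574 + 11.2593 + 1.6266 = 18.2433 ≈ 18.243

18.243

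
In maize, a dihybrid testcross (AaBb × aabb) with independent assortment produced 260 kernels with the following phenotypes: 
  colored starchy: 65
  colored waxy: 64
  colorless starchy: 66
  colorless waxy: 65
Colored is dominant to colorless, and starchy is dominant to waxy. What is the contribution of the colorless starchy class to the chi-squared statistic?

0.015

A dihybrid testcross with independent assortment gives a 1:1:1:1 ratio.
The 1:1:1:1 ratio has 4 parts, so with N = 260 the expected counts are:
  colored starchy: 260 × 1/4 = 65
  colored waxy: 260 × 1/4 = 65
  colorless starchy: 260 × 1/4 = 65
  colorless waxy: 260 × 1/4 = 65
Contribution of colorless starchy: (66 − 65)² / 65 = 0.0154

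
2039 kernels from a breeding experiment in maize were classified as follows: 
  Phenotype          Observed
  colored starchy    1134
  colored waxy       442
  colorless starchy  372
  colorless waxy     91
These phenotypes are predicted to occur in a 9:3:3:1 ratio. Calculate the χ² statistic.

20.161

Under the 9:3:3:1 hypothesis (Σ ratio = 16, N = 2039):
  colored starchy: 2039 × 9/16 = 1146.9375
  colored waxy: 2039 × 3/16 = 382.3125
  colorless starchy: 2039 × 3/16 = 382.3125
  colorless waxy: 2039 × 1/16 = 127.4375
χ² = Σ (O − E)² / E
  colored starchy: (1134 − 1146.9375)² / 1146.9375 = 0.1459
  colored waxy: (442 − 382.3125)² / 382.3125 = 9.3185
  colorless starchy: (372 − 382.3125)² / 382.3125 = 0.2782
  colorless waxy: (91 − 127.4375)² / 127.4375 = 10.4184
χ² = 0.1459 + 9.3185 + 0.2782 + 10.4184 = 20.161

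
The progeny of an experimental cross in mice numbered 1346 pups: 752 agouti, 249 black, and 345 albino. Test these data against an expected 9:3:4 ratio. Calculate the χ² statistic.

The 9:3:4 ratio has 16 parts, so with N = 1346 the expected counts are:
  agouti: 1346 × 9/16 = 757.125
  black: 1346 × 3/16 = 252.375
  albino: 1346 × 4/16 = 336.5
χ² = Σ (O − E)² / E
  agouti: (752 − 757.125)² / 757.125 = 0.0347
  black: (249 − 252.375)² / 252.375 = 0.0451
  albino: (345 − 336.5)² / 336.5 = 0.2147
χ² = 0.0347 + 0.0451 + 0.2147 = 0.2945 ≈ 0.295

0.295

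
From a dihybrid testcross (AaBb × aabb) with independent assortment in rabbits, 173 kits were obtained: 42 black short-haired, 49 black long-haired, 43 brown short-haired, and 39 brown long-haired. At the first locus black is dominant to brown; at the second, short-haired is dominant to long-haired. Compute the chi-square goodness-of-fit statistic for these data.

A dihybrid testcross with independent assortment gives a 1:1:1:1 ratio.
Expected counts for N = 173 under a 1:1:1:1 ratio (total parts = 4):
  black short-haired: 173 × 1/4 = 43.25
  black long-haired: 173 × 1/4 = 43.25
  brown short-haired: 173 × 1/4 = 43.25
  brown long-haired: 173 × 1/4 = 43.25
χ² = Σ (O − E)² / E
  black short-haired: (42 − 43.25)² / 43.25 = 0.0361
  black long-haired: (49 − 43.25)² / 43.25 = 0.7645
  brown short-haired: (43 − 43.25)² / 43.25 = 0.0014
  brown long-haired: (39 − 43.25)² / 43.25 = 0.4176
χ² = 0.0361 + 0.7645 + 0.0014 + 0.4176 = 1.2196 ≈ 1.220

1.220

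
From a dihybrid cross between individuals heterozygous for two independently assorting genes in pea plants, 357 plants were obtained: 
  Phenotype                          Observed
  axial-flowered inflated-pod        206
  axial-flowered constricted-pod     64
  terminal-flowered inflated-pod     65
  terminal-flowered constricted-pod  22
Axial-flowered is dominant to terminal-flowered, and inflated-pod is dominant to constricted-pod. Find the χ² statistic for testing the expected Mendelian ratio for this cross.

0.323

A dihybrid F₂ with independent assortment and complete dominance at both loci gives a 9:3:3:1 phenotypic ratio.
The 9:3:3:1 ratio has 16 parts, so with N = 357 the expected counts are:
  axial-flowered inflated-pod: 357 × 9/16 = 200.8125
  axial-flowered constricted-pod: 357 × 3/16 = 66.9375
  terminal-flowered inflated-pod: 357 × 3/16 = 66.9375
  terminal-flowered constricted-pod: 357 × 1/16 = 22.3125
χ² = Σ (O − E)² / E
  axial-flowered inflated-pod: (206 − 200.8125)² / 200.8125 = 0.1340
  axial-flowered constricted-pod: (64 − 66.9375)² / 66.9375 = 0.1289
  terminal-flowered inflated-pod: (65 − 66.9375)² / 66.9375 = 0.0561
  terminal-flowered constricted-pod: (22 − 22.3125)² / 22.3125 = 0.0044
χ² = 0.1340 + 0.1289 + 0.0561 + 0.0044 = 0.3234 ≈ 0.323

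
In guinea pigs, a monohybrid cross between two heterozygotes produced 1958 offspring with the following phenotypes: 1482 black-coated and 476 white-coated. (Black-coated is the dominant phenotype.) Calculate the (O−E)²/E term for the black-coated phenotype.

0.124

For a monohybrid cross between heterozygotes with complete dominance, the expected phenotypic ratio is 3:1.
Under the 3:1 hypothesis (Σ ratio = 4, N = 1958):
  black-coated: 1958 × 3/4 = 1468.5
  white-coated: 1958 × 1/4 = 489.5
Contribution of black-coated: (1482 − 1468.5)² / 1468.5 = 0.1241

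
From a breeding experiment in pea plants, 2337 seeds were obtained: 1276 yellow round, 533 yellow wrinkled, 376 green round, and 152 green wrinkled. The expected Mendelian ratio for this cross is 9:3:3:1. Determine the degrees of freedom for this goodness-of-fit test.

3

A goodness-of-fit test with 4 phenotype classes has df = 4 − 1 = 3.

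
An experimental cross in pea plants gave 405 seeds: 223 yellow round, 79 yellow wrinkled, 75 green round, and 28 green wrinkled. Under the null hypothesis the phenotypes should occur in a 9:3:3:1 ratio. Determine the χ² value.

0.522

Under the 9:3:3:1 hypothesis (Σ ratio = 16, N = 405):
  yellow round: 405 × 9/16 = 227.8125
  yellow wrinkled: 405 × 3/16 = 75.9375
  green round: 405 × 3/16 = 75.9375
  green wrinkled: 405 × 1/16 = 25.3125
χ² = Σ (O − E)² / E
  yellow round: (223 − 227.8125)² / 227.8125 = 0.1017
  yellow wrinkled: (79 − 75.9375)² / 75.9375 = 0.1235
  green round: (75 − 75.9375)² / 75.9375 = 0.0116
  green wrinkled: (28 − 25.3125)² / 25.3125 = 0.2853
χ² = 0.1017 + 0.1235 + 0.0116 + 0.2853 = 0.5221 ≈ 0.522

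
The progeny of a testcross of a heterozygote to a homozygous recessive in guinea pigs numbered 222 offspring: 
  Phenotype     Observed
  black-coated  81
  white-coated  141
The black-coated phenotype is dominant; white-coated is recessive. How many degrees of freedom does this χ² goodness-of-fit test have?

1

A testcross of a heterozygote (Aa × aa) gives a 1:1 phenotypic ratio.
A goodness-of-fit test with 2 phenotype classes has df = 2 − 1 = 1.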